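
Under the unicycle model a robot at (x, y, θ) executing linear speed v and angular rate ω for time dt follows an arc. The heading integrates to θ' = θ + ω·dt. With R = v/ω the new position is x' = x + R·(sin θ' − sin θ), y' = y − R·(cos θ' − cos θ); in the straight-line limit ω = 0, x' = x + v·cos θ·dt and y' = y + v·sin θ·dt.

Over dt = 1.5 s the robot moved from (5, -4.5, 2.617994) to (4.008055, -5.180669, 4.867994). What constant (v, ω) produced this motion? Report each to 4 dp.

Δθ = 4.867994 − 2.617994 = 2.250000
ω = Δθ/dt = 2.250000/1.5 = 1.5000
R = Δx/(sin θ' − sin θ) = 0.6667
v = R·ω = 0.6667·1.5000 = 1.0000

v = 1.0000, ω = 1.5000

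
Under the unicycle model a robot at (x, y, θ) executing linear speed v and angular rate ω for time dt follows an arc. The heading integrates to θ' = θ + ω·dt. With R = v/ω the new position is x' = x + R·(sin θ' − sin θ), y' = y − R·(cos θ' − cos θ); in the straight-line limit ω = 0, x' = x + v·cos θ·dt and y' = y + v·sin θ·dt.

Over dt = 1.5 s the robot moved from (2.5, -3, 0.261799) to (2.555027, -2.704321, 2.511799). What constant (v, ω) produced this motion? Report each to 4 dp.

Δθ = 2.511799 − 0.261799 = 2.250000
ω = Δθ/dt = 2.250000/1.5 = 1.5000
R = −Δy/(cos θ' − cos θ) = 0.1667
v = R·ω = 0.1667·1.5000 = 0.2500

v = 0.2500, ω = 1.5000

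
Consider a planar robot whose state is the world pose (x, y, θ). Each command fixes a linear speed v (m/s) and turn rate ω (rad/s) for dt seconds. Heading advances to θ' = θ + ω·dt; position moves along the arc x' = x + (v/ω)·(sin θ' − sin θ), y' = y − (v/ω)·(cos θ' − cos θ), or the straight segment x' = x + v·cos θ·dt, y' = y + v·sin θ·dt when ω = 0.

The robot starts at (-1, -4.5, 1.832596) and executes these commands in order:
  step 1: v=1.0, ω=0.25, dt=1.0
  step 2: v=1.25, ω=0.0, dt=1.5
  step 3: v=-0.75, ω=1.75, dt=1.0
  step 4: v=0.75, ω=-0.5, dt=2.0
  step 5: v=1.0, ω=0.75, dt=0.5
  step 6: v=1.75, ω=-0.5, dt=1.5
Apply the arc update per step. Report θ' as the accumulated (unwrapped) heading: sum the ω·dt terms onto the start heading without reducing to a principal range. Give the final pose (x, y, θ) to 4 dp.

(-5.9957, -1.4950, 2.4576)

step 1: θ'=2.0826 (R=4.0000) → pose (-1.3762, -3.5763, 2.0826)
step 2: θ'=2.0826 (straight) → pose (-2.2945, -1.9415, 2.0826)
step 3: θ'=3.8326 (R=-0.4286) → pose (-1.6477, -2.0619, 3.8326)
step 4: θ'=2.8326 (R=-1.5000) → pose (-3.0599, -2.3350, 2.8326)
step 5: θ'=3.2076 (R=1.3333) → pose (-3.5533, -2.2747, 3.2076)
step 6: θ'=2.4576 (R=-3.5000) → pose (-5.9957, -1.4950, 2.4576)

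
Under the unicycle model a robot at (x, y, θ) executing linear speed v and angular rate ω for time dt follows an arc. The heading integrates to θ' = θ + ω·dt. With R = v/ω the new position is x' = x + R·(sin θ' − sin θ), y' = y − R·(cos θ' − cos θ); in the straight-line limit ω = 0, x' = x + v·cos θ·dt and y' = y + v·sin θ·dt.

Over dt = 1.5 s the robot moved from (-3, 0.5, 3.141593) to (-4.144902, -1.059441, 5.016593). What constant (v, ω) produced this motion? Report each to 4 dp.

Δθ = 5.016593 − 3.141593 = 1.875000
ω = Δθ/dt = 1.875000/1.5 = 1.2500
R = −Δy/(cos θ' − cos θ) = 1.2000
v = R·ω = 1.2000·1.2500 = 1.5000

v = 1.5000, ω = 1.2500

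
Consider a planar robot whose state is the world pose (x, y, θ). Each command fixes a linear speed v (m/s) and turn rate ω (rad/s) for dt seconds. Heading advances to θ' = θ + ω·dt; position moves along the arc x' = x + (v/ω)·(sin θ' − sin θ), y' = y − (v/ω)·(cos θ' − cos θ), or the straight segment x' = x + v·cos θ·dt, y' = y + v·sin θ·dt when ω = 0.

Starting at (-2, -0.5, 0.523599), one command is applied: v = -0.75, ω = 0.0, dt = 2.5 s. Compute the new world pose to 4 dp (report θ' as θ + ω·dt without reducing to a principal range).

(-3.6238, -1.4375, 0.5236)

θ' = 0.5236 + 0.0·2.5 = 0.5236
ω = 0 → straight: x' = -2 + -0.75·cos(0.5236)·2.5 = -3.6238
y' = -0.5 + -0.75·sin(0.5236)·2.5 = -1.4375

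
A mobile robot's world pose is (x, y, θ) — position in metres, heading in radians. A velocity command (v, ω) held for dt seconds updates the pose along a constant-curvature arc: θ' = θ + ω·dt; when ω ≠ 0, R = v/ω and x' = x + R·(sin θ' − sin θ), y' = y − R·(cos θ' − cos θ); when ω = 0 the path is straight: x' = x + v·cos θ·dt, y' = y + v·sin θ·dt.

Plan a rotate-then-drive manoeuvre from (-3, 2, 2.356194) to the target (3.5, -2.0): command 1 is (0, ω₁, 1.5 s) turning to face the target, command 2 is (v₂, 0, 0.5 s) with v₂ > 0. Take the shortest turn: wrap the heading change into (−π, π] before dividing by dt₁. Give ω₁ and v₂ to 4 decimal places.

ω₁ = -1.9386, v₂ = 15.2643

heading to target = atan2(-2−2, 3.5−-3) = -0.5517
Δθ = wrap(-0.5517 − 2.3562) = -2.9078; ω₁ = Δθ/dt₁ = -1.9386
distance = √((3.5−-3)² + (-2−2)²) = 7.6322; v₂ = distance/dt₂ = 15.2643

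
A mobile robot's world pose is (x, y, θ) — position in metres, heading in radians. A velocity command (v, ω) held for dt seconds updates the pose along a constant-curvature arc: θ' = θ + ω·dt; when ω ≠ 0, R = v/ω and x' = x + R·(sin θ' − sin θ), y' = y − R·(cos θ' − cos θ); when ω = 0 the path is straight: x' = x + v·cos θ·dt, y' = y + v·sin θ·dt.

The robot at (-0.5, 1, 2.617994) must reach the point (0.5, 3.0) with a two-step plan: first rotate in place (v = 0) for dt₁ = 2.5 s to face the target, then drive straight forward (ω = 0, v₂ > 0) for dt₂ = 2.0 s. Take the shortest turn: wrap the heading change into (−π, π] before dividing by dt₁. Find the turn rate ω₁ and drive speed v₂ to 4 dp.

heading to target = atan2(3−1, 0.5−-0.5) = 1.1071
Δθ = wrap(1.1071 − 2.6180) = -1.5108; ω₁ = Δθ/dt₁ = -0.6043
distance = √((0.5−-0.5)² + (3−1)²) = 2.2361; v₂ = distance/dt₂ = 1.1180

ω₁ = -0.6043, v₂ = 1.1180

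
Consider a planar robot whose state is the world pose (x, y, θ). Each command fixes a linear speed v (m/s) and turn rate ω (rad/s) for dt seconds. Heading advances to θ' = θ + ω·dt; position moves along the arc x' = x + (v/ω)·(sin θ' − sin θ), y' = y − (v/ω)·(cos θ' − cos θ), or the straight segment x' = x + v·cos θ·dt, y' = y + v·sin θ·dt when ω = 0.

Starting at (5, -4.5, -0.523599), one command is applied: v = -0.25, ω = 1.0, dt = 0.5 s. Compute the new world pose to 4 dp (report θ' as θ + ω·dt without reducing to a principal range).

θ' = -0.5236 + 1.0·0.5 = -0.0236
R = v/ω = -0.25/1.0 = -0.2500
x' = 5 + -0.2500·(sin -0.0236 − sin -0.5236) = 4.8809
y' = -4.5 − -0.2500·(cos -0.0236 − cos -0.5236) = -4.4666

(4.8809, -4.4666, -0.0236)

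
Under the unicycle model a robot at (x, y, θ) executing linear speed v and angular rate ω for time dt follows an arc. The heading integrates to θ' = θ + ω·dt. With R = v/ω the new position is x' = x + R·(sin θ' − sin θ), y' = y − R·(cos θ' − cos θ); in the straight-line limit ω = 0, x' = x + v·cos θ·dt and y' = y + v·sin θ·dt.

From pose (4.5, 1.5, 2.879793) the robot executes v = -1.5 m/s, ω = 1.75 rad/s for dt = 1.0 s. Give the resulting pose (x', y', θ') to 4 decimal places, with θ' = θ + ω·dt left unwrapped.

θ' = 2.8798 + 1.75·1.0 = 4.6298
R = v/ω = -1.5/1.75 = -0.8571
x' = 4.5 + -0.8571·(sin 4.6298 − sin 2.8798) = 5.5761
y' = 1.5 − -0.8571·(cos 4.6298 − cos 2.8798) = 2.2572

(5.5761, 2.2572, 4.6298)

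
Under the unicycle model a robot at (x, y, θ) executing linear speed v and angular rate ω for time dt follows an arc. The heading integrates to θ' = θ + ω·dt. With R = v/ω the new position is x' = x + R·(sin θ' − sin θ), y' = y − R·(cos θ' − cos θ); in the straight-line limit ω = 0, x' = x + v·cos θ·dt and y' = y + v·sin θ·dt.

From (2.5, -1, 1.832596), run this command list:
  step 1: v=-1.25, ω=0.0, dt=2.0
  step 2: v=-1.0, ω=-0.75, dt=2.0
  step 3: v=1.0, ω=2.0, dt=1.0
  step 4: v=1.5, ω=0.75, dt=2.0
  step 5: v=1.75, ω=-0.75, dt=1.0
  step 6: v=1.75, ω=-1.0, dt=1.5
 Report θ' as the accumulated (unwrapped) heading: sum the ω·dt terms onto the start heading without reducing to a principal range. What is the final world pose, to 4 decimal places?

(-3.5001, -2.8466, 1.5826)

step 1: θ'=1.8326 (straight) → pose (3.1470, -3.4148, 1.8326)
step 2: θ'=0.3326 (R=1.3333) → pose (2.2945, -5.0202, 0.3326)
step 3: θ'=2.3326 (R=0.5000) → pose (2.4930, -4.2025, 2.3326)
step 4: θ'=3.8326 (R=2.0000) → pose (-0.2288, -4.0417, 3.8326)
step 5: θ'=3.0826 (R=-2.3333) → pose (-1.8534, -4.5729, 3.0826)
step 6: θ'=1.5826 (R=-1.7500) → pose (-3.5001, -2.8466, 1.5826)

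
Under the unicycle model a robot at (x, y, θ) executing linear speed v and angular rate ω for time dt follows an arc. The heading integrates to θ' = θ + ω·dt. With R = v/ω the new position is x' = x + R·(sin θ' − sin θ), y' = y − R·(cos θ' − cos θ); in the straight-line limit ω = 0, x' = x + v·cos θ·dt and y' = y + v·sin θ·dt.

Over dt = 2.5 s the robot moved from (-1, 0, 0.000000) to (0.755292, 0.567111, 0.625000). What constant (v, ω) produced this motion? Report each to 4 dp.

Δθ = 0.625000 − 0.000000 = 0.625000
ω = Δθ/dt = 0.625000/2.5 = 0.2500
R = Δx/(sin θ' − sin θ) = 3.0000
v = R·ω = 3.0000·0.2500 = 0.7500

v = 0.7500, ω = 0.2500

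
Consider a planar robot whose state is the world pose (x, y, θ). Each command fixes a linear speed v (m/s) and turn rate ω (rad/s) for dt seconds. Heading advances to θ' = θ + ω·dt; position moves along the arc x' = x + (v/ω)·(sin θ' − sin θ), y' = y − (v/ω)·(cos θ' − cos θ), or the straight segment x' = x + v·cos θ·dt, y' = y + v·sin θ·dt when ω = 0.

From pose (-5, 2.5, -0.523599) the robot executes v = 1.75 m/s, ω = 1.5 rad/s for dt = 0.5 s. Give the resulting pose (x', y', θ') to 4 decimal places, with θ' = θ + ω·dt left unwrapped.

(-4.1548, 2.3735, 0.2264)

θ' = -0.5236 + 1.5·0.5 = 0.2264
R = v/ω = 1.75/1.5 = 1.1667
x' = -5 + 1.1667·(sin 0.2264 − sin -0.5236) = -4.1548
y' = 2.5 − 1.1667·(cos 0.2264 − cos -0.5236) = 2.3735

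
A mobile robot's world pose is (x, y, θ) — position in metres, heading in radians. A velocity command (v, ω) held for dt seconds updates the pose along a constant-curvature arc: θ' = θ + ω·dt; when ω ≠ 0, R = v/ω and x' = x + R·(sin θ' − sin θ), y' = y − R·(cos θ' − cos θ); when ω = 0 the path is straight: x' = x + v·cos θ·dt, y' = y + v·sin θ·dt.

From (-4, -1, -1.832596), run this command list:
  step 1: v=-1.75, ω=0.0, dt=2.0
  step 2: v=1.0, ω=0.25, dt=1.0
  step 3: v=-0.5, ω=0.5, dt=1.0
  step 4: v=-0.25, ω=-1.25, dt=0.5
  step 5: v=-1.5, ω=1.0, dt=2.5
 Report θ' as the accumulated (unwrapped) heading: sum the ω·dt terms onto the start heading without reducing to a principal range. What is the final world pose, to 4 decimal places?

(-5.9224, 3.2523, 0.7924)

step 1: θ'=-1.8326 (straight) → pose (-3.0941, 2.3807, -1.8326)
step 2: θ'=-1.5826 (R=4.0000) → pose (-3.2302, 1.3927, -1.5826)
step 3: θ'=-1.0826 (R=-1.0000) → pose (-3.3469, 1.8735, -1.0826)
step 4: θ'=-1.7076 (R=0.2000) → pose (-3.3684, 1.9946, -1.7076)
step 5: θ'=0.7924 (R=-1.5000) → pose (-5.9224, 3.2523, 0.7924)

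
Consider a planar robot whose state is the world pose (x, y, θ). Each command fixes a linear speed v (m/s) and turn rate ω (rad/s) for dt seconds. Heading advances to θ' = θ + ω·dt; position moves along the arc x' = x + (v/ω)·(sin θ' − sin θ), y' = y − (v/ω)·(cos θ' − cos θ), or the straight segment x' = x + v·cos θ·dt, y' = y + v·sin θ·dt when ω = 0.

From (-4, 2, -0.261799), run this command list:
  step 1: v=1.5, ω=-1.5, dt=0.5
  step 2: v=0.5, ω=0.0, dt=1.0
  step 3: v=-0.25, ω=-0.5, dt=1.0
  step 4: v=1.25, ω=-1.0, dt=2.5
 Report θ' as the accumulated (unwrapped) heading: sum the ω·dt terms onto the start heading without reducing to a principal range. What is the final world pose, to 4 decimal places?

(-5.4245, 0.4967, -4.0118)

step 1: θ'=-1.0118 (R=-1.0000) → pose (-3.4110, 1.5644, -1.0118)
step 2: θ'=-1.0118 (straight) → pose (-3.1459, 1.1405, -1.0118)
step 3: θ'=-1.5118 (R=0.5000) → pose (-3.2211, 1.3762, -1.5118)
step 4: θ'=-4.0118 (R=-1.2500) → pose (-5.4245, 0.4967, -4.0118)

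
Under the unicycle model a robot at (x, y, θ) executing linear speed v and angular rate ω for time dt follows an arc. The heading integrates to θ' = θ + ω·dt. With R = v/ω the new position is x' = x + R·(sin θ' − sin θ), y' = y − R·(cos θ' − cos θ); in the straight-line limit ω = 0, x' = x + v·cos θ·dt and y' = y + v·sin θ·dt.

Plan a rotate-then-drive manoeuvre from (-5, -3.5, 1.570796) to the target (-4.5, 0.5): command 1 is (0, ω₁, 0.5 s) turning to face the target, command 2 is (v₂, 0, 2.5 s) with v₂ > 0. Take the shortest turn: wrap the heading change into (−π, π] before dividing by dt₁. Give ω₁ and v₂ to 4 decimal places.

ω₁ = -0.2487, v₂ = 1.6125

heading to target = atan2(0.5−-3.5, -4.5−-5) = 1.4464
Δθ = wrap(1.4464 − 1.5708) = -0.1244; ω₁ = Δθ/dt₁ = -0.2487
distance = √((-4.5−-5)² + (0.5−-3.5)²) = 4.0311; v₂ = distance/dt₂ = 1.6125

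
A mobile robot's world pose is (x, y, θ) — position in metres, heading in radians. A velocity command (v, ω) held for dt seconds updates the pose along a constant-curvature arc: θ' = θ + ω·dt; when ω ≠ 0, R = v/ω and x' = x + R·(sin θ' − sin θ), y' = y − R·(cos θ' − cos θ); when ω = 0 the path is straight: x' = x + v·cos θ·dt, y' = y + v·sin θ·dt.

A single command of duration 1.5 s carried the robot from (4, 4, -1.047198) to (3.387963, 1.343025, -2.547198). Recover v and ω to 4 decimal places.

Δθ = -2.547198 − -1.047198 = -1.500000
ω = Δθ/dt = -1.500000/1.5 = -1.0000
R = −Δy/(cos θ' − cos θ) = -2.0000
v = R·ω = -2.0000·-1.0000 = 2.0000

v = 2.0000, ω = -1.0000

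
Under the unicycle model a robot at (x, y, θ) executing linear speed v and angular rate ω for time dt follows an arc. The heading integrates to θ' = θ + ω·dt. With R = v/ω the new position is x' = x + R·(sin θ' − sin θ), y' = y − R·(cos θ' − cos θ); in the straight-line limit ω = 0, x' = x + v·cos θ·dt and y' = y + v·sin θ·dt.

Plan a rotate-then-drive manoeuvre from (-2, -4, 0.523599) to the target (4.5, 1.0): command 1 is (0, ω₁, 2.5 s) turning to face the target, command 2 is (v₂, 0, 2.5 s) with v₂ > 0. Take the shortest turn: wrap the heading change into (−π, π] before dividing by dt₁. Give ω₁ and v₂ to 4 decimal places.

ω₁ = 0.0528, v₂ = 3.2802

heading to target = atan2(1−-4, 4.5−-2) = 0.6557
Δθ = wrap(0.6557 − 0.5236) = 0.1321; ω₁ = Δθ/dt₁ = 0.0528
distance = √((4.5−-2)² + (1−-4)²) = 8.2006; v₂ = distance/dt₂ = 3.2802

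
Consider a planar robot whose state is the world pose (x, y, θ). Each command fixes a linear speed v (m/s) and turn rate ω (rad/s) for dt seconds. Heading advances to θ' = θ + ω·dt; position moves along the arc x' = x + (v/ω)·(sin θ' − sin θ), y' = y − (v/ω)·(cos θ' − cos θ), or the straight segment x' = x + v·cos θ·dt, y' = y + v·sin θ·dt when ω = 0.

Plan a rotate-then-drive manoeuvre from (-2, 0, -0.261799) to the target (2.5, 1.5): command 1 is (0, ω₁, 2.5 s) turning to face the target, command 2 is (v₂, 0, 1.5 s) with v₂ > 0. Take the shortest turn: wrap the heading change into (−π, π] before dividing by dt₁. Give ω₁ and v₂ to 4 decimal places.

heading to target = atan2(1.5−0, 2.5−-2) = 0.3218
Δθ = wrap(0.3218 − -0.2618) = 0.5835; ω₁ = Δθ/dt₁ = 0.2334
distance = √((2.5−-2)² + (1.5−0)²) = 4.7434; v₂ = distance/dt₂ = 3.1623

ω₁ = 0.2334, v₂ = 3.1623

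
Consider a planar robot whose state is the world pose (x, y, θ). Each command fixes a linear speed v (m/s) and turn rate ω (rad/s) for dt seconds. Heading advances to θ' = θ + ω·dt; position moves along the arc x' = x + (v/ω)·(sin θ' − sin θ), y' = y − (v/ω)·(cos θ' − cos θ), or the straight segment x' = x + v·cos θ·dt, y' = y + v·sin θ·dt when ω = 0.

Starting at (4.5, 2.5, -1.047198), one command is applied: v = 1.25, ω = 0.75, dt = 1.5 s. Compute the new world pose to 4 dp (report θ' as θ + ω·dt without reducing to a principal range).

(6.0729, 1.6717, 0.0778)

θ' = -1.0472 + 0.75·1.5 = 0.0778
R = v/ω = 1.25/0.75 = 1.6667
x' = 4.5 + 1.6667·(sin 0.0778 − sin -1.0472) = 6.0729
y' = 2.5 − 1.6667·(cos 0.0778 − cos -1.0472) = 1.6717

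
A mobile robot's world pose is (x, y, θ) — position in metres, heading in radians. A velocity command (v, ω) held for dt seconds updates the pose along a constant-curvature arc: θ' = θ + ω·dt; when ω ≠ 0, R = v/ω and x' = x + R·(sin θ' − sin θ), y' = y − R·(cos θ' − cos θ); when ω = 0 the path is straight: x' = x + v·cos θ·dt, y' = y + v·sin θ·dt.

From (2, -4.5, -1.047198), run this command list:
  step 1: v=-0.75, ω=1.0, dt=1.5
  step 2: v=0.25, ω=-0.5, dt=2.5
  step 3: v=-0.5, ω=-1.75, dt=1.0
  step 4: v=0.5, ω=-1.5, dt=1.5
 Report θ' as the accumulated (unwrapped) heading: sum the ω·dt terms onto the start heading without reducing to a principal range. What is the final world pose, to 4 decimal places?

step 1: θ'=0.4528 (R=-0.7500) → pose (1.0224, -4.2006, 0.4528)
step 2: θ'=-0.7972 (R=-0.5000) → pose (1.5988, -4.3008, -0.7972)
step 3: θ'=-2.5472 (R=0.2857) → pose (1.6432, -3.8645, -2.5472)
step 4: θ'=-4.7972 (R=-0.3333) → pose (1.1244, -3.5601, -4.7972)

(1.1244, -3.5601, -4.7972)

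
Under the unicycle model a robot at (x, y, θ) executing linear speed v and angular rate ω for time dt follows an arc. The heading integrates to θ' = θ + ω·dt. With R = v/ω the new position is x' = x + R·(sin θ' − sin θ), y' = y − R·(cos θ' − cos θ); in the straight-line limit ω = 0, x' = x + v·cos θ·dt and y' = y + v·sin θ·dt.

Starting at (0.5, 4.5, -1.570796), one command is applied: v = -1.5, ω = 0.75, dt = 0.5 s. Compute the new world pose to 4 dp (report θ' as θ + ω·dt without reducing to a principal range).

(0.3610, 5.2325, -1.1958)

θ' = -1.5708 + 0.75·0.5 = -1.1958
R = v/ω = -1.5/0.75 = -2.0000
x' = 0.5 + -2.0000·(sin -1.1958 − sin -1.5708) = 0.3610
y' = 4.5 − -2.0000·(cos -1.1958 − cos -1.5708) = 5.2325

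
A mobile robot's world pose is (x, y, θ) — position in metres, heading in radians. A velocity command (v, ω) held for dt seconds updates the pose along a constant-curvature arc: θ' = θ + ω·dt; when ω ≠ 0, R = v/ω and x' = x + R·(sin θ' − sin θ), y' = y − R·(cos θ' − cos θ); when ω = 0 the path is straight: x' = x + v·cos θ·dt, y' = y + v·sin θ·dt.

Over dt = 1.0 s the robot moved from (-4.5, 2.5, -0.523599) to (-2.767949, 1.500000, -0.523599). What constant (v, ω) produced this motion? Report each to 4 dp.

Δθ = -0.523599 − -0.523599 = 0.000000
ω = Δθ/dt = 0.000000/1.0 = 0.0000
ω = 0 → v = (Δx·cos θ + Δy·sin θ)/dt = 2.0000

v = 2.0000, ω = 0.0000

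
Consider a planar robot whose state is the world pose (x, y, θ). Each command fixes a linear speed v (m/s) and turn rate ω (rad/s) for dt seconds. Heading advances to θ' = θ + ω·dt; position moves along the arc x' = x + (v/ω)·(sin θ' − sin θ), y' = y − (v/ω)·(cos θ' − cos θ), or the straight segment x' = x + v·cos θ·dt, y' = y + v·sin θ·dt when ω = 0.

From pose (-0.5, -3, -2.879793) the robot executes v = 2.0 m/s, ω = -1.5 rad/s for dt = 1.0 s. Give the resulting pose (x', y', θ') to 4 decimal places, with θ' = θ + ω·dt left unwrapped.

(-2.1054, -2.1474, -4.3798)

θ' = -2.8798 + -1.5·1.0 = -4.3798
R = v/ω = 2.0/-1.5 = -1.3333
x' = -0.5 + -1.3333·(sin -4.3798 − sin -2.8798) = -2.1054
y' = -3 − -1.3333·(cos -4.3798 − cos -2.8798) = -2.1474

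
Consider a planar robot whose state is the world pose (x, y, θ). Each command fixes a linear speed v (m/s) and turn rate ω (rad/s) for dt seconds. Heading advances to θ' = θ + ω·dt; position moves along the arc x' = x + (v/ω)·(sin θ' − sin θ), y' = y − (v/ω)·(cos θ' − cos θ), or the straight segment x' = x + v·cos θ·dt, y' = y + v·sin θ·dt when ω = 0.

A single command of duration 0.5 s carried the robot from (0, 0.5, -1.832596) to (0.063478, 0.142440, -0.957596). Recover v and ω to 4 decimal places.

Δθ = -0.957596 − -1.832596 = 0.875000
ω = Δθ/dt = 0.875000/0.5 = 1.7500
R = −Δy/(cos θ' − cos θ) = 0.4286
v = R·ω = 0.4286·1.7500 = 0.7500

v = 0.7500, ω = 1.7500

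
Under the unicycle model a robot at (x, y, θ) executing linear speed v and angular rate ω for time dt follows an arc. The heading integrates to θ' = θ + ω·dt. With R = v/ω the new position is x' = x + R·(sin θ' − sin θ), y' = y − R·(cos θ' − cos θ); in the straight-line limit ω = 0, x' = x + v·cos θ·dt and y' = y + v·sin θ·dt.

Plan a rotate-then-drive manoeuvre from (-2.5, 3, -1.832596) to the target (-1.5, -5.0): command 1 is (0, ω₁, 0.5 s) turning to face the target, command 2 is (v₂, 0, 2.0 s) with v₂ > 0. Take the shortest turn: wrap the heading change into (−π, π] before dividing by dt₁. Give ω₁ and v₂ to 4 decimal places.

ω₁ = 0.7723, v₂ = 4.0311

heading to target = atan2(-5−3, -1.5−-2.5) = -1.4464
Δθ = wrap(-1.4464 − -1.8326) = 0.3862; ω₁ = Δθ/dt₁ = 0.7723
distance = √((-1.5−-2.5)² + (-5−3)²) = 8.0623; v₂ = distance/dt₂ = 4.0311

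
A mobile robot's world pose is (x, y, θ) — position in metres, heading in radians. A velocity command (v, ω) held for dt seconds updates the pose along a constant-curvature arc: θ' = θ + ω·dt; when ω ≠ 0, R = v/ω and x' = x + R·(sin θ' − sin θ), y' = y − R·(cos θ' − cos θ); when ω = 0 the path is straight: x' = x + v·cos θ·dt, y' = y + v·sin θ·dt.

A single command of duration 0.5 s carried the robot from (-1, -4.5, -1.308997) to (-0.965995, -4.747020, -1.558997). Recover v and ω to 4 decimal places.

Δθ = -1.558997 − -1.308997 = -0.250000
ω = Δθ/dt = -0.250000/0.5 = -0.5000
R = −Δy/(cos θ' − cos θ) = -1.0000
v = R·ω = -1.0000·-0.5000 = 0.5000

v = 0.5000, ω = -0.5000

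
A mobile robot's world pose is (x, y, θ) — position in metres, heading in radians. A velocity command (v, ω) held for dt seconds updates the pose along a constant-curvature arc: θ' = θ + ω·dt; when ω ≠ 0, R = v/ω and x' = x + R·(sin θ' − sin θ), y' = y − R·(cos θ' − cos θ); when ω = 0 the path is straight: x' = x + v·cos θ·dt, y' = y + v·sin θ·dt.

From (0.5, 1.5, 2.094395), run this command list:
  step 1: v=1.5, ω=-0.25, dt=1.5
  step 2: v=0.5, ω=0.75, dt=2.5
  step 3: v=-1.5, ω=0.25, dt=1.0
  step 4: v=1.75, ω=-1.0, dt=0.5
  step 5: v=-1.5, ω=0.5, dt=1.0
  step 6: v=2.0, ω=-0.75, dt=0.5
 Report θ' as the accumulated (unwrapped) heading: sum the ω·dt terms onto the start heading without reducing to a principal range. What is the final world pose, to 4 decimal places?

step 1: θ'=1.7194 (R=-6.0000) → pose (-0.2377, 3.6117, 1.7194)
step 2: θ'=3.5944 (R=0.6667) → pose (-1.1887, 4.1125, 3.5944)
step 3: θ'=3.8444 (R=-6.0000) → pose (0.0645, 4.9296, 3.8444)
step 4: θ'=3.3444 (R=-1.7500) → pose (-0.7141, 4.5508, 3.3444)
step 5: θ'=3.8444 (R=-3.0000) → pose (0.6207, 5.2002, 3.8444)
step 6: θ'=3.4694 (R=-2.6667) → pose (-0.2443, 4.7103, 3.4694)

(-0.2443, 4.7103, 3.4694)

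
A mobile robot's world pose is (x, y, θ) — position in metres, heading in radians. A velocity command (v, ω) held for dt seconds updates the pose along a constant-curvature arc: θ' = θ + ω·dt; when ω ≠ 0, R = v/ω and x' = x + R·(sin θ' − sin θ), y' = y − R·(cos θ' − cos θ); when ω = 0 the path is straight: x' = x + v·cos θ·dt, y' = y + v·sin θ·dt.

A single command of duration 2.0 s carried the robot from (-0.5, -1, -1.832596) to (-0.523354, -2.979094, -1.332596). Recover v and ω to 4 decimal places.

Δθ = -1.332596 − -1.832596 = 0.500000
ω = Δθ/dt = 0.500000/2.0 = 0.2500
R = −Δy/(cos θ' − cos θ) = 4.0000
v = R·ω = 4.0000·0.2500 = 1.0000

v = 1.0000, ω = 0.2500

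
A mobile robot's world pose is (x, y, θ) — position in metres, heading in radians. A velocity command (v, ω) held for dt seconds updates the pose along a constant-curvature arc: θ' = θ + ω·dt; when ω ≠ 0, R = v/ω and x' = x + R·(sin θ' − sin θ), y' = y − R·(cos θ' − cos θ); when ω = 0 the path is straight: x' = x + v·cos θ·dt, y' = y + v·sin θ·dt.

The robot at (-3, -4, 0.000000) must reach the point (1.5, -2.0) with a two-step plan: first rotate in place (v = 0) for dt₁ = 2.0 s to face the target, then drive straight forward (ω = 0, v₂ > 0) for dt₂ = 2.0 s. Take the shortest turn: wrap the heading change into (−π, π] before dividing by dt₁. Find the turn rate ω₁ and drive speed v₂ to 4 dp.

heading to target = atan2(-2−-4, 1.5−-3) = 0.4182
Δθ = wrap(0.4182 − 0.0000) = 0.4182; ω₁ = Δθ/dt₁ = 0.2091
distance = √((1.5−-3)² + (-2−-4)²) = 4.9244; v₂ = distance/dt₂ = 2.4622

ω₁ = 0.2091, v₂ = 2.4622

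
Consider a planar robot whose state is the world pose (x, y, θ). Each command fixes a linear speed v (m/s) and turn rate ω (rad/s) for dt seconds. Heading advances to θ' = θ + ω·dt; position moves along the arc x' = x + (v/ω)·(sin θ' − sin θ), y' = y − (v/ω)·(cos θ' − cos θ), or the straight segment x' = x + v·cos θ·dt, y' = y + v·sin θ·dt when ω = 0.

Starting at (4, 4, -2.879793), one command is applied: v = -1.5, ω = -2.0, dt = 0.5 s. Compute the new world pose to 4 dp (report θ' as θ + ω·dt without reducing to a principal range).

θ' = -2.8798 + -2.0·0.5 = -3.8798
R = v/ω = -1.5/-2.0 = 0.7500
x' = 4 + 0.7500·(sin -3.8798 − sin -2.8798) = 4.6988
y' = 4 − 0.7500·(cos -3.8798 − cos -2.8798) = 3.8303

(4.6988, 3.8303, -3.8798)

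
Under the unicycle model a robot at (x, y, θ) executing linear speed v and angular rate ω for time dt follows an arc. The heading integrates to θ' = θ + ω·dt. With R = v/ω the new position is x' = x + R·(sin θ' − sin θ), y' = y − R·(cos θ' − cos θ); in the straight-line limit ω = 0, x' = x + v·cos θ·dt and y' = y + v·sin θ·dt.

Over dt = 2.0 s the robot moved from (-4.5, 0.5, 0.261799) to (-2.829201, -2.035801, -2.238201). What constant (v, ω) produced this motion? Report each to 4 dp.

Δθ = -2.238201 − 0.261799 = -2.500000
ω = Δθ/dt = -2.500000/2.0 = -1.2500
R = −Δy/(cos θ' − cos θ) = -1.6000
v = R·ω = -1.6000·-1.2500 = 2.0000

v = 2.0000, ω = -1.2500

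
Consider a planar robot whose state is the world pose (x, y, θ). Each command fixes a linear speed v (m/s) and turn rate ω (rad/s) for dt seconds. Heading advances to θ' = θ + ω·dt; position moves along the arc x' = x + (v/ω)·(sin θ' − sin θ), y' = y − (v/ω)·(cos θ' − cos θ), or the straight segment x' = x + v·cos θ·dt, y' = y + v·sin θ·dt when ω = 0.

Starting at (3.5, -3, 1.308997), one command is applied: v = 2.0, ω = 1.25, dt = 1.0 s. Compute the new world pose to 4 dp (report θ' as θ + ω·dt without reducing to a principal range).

(2.8348, -1.2498, 2.5590)

θ' = 1.3090 + 1.25·1.0 = 2.5590
R = v/ω = 2.0/1.25 = 1.6000
x' = 3.5 + 1.6000·(sin 2.5590 − sin 1.3090) = 2.8348
y' = -3 − 1.6000·(cos 2.5590 − cos 1.3090) = -1.2498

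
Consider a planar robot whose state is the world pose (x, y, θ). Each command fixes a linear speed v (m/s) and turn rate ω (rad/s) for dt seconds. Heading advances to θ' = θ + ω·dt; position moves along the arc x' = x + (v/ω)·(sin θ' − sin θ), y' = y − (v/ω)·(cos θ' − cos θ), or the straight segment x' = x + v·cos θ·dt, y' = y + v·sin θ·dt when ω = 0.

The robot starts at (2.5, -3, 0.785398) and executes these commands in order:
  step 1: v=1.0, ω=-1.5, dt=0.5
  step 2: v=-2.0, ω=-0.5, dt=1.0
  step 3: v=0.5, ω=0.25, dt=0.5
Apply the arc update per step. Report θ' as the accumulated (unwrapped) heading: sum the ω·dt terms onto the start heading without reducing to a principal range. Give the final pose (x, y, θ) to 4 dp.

(1.2439, -2.4814, -0.3396)

step 1: θ'=0.0354 (R=-0.6667) → pose (2.9478, -2.8052, 0.0354)
step 2: θ'=-0.4646 (R=4.0000) → pose (1.0140, -2.3837, -0.4646)
step 3: θ'=-0.3396 (R=2.0000) → pose (1.2439, -2.4814, -0.3396)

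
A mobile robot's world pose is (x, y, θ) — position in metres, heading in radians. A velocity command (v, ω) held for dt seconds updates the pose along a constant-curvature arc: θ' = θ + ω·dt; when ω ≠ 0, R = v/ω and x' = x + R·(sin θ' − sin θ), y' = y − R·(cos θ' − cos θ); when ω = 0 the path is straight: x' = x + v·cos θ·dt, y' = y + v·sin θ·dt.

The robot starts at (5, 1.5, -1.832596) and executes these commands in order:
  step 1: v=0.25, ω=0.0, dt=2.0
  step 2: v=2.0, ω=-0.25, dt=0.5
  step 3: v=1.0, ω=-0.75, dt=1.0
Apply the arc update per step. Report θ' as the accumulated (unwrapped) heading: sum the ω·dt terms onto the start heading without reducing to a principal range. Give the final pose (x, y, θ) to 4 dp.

step 1: θ'=-1.8326 (straight) → pose (4.8706, 1.0170, -1.8326)
step 2: θ'=-1.9576 (R=-8.0000) → pose (4.5522, 0.0698, -1.9576)
step 3: θ'=-2.7076 (R=-1.3333) → pose (3.8780, -0.6370, -2.7076)

(3.8780, -0.6370, -2.7076)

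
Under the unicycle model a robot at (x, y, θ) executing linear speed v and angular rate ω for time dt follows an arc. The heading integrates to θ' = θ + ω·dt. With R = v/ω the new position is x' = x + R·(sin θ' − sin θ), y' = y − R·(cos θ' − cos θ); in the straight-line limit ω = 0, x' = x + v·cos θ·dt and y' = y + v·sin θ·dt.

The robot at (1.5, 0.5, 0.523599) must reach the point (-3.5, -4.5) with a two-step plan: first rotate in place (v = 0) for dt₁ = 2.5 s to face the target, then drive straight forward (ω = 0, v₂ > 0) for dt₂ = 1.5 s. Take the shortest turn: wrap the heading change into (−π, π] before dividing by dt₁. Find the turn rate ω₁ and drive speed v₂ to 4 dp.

ω₁ = -1.1519, v₂ = 4.7140

heading to target = atan2(-4.5−0.5, -3.5−1.5) = -2.3562
Δθ = wrap(-2.3562 − 0.5236) = -2.8798; ω₁ = Δθ/dt₁ = -1.1519
distance = √((-3.5−1.5)² + (-4.5−0.5)²) = 7.0711; v₂ = distance/dt₂ = 4.7140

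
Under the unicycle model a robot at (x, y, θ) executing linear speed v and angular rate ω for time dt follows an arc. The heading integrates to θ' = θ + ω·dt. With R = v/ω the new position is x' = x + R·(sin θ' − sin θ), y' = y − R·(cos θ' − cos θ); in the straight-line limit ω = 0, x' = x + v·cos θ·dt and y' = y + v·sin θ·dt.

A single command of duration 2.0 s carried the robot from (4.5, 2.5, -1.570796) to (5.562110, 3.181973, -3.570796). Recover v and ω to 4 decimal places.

Δθ = -3.570796 − -1.570796 = -2.000000
ω = Δθ/dt = -2.000000/2.0 = -1.0000
R = Δx/(sin θ' − sin θ) = 0.7500
v = R·ω = 0.7500·-1.0000 = -0.7500

v = -0.7500, ω = -1.0000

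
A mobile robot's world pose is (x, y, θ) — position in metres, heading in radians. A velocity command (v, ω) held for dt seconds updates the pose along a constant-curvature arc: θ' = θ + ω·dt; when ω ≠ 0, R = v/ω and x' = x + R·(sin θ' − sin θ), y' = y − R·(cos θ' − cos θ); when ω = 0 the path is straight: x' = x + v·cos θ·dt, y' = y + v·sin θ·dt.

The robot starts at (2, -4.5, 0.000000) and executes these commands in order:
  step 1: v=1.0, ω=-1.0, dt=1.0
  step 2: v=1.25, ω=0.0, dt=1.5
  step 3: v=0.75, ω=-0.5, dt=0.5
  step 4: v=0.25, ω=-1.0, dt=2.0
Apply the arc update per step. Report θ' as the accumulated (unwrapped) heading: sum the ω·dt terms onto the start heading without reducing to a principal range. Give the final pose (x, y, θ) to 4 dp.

step 1: θ'=-1.0000 (R=-1.0000) → pose (2.8415, -4.9597, -1.0000)
step 2: θ'=-1.0000 (straight) → pose (3.8545, -6.5375, -1.0000)
step 3: θ'=-1.2500 (R=-1.5000) → pose (4.0158, -6.8749, -1.2500)
step 4: θ'=-3.2500 (R=-0.2500) → pose (3.7515, -7.2023, -3.2500)

(3.7515, -7.2023, -3.2500)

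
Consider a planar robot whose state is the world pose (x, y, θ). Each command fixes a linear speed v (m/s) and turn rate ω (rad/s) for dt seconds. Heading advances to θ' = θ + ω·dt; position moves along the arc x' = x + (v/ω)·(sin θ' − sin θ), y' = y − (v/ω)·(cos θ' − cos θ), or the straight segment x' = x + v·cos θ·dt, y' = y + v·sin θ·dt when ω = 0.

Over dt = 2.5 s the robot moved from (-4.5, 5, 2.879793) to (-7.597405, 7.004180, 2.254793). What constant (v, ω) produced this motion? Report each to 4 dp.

Δθ = 2.254793 − 2.879793 = -0.625000
ω = Δθ/dt = -0.625000/2.5 = -0.2500
R = Δx/(sin θ' − sin θ) = -6.0000
v = R·ω = -6.0000·-0.2500 = 1.5000

v = 1.5000, ω = -0.2500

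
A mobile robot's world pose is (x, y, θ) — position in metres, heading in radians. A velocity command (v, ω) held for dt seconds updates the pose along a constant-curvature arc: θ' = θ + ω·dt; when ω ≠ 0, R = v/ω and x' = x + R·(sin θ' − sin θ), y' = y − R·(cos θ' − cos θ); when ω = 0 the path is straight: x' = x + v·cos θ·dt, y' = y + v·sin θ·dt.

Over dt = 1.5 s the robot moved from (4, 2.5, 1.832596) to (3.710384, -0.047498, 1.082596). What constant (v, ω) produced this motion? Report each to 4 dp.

v = -1.7500, ω = -0.5000

Δθ = 1.082596 − 1.832596 = -0.750000
ω = Δθ/dt = -0.750000/1.5 = -0.5000
R = −Δy/(cos θ' − cos θ) = 3.5000
v = R·ω = 3.5000·-0.5000 = -1.7500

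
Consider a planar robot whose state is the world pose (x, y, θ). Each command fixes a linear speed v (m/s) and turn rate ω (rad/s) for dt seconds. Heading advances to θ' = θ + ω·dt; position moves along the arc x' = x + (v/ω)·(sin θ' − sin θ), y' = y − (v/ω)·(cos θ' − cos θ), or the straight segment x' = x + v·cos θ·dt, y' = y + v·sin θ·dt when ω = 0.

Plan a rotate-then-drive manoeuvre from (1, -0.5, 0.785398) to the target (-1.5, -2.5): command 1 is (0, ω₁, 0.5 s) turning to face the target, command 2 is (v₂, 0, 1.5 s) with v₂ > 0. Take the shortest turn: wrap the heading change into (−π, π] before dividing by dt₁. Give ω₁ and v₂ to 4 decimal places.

ω₁ = 6.0619, v₂ = 2.1344

heading to target = atan2(-2.5−-0.5, -1.5−1) = -2.4669
Δθ = wrap(-2.4669 − 0.7854) = 3.0309; ω₁ = Δθ/dt₁ = 6.0619
distance = √((-1.5−1)² + (-2.5−-0.5)²) = 3.2016; v₂ = distance/dt₂ = 2.1344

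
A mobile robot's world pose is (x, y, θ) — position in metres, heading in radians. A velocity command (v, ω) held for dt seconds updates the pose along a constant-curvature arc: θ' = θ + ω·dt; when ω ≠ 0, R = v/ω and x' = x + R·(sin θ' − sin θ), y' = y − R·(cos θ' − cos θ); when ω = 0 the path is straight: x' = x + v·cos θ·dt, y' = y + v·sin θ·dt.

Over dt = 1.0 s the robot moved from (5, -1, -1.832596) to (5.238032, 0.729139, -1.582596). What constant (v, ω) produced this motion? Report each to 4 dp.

Δθ = -1.582596 − -1.832596 = 0.250000
ω = Δθ/dt = 0.250000/1.0 = 0.2500
R = −Δy/(cos θ' − cos θ) = -7.0000
v = R·ω = -7.0000·0.2500 = -1.7500

v = -1.7500, ω = 0.2500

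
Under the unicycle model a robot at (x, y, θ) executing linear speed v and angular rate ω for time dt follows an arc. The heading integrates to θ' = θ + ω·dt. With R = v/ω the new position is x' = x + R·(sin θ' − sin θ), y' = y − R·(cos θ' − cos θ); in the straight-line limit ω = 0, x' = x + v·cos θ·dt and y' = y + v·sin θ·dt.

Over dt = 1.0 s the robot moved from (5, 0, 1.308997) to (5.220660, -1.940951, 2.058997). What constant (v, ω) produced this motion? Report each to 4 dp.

v = -2.0000, ω = 0.7500

Δθ = 2.058997 − 1.308997 = 0.750000
ω = Δθ/dt = 0.750000/1.0 = 0.7500
R = −Δy/(cos θ' − cos θ) = -2.6667
v = R·ω = -2.6667·0.7500 = -2.0000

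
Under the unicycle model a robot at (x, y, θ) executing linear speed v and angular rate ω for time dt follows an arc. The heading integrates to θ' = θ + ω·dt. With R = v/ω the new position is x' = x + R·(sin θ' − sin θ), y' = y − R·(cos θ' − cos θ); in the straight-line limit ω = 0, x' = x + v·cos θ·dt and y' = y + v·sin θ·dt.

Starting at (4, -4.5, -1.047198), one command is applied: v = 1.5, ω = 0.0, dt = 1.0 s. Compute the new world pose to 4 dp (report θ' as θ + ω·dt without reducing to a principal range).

(4.7500, -5.7990, -1.0472)

θ' = -1.0472 + 0.0·1.0 = -1.0472
ω = 0 → straight: x' = 4 + 1.5·cos(-1.0472)·1.0 = 4.7500
y' = -4.5 + 1.5·sin(-1.0472)·1.0 = -5.7990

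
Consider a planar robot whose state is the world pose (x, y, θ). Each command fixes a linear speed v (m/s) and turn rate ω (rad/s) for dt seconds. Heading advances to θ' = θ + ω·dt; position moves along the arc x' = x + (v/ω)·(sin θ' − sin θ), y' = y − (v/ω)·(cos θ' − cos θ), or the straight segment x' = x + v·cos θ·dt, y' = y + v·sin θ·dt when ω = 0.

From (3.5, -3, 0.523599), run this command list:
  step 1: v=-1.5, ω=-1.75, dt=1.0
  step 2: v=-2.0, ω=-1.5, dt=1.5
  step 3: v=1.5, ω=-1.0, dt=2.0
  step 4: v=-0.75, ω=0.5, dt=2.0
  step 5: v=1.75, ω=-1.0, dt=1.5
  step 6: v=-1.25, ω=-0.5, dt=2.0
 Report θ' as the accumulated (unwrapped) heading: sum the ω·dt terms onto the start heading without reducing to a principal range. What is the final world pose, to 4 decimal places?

(1.8127, 2.7661, -6.9764)

step 1: θ'=-1.2264 (R=0.8571) → pose (2.2646, -2.5471, -1.2264)
step 2: θ'=-3.4764 (R=1.3333) → pose (3.9578, -0.8376, -3.4764)
step 3: θ'=-5.4764 (R=-1.5000) → pose (3.3676, 1.6168, -5.4764)
step 4: θ'=-4.4764 (R=-1.5000) → pose (2.9922, 0.2284, -4.4764)
step 5: θ'=-5.9764 (R=-1.7500) → pose (4.1652, 2.3058, -5.9764)
step 6: θ'=-6.9764 (R=2.5000) → pose (1.8127, 2.7661, -6.9764)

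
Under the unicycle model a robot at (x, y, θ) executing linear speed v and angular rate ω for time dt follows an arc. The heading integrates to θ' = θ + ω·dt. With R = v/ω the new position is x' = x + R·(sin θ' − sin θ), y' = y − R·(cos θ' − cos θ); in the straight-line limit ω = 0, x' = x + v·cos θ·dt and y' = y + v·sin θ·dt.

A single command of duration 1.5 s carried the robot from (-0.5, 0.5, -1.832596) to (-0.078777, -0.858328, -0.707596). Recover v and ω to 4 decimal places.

Δθ = -0.707596 − -1.832596 = 1.125000
ω = Δθ/dt = 1.125000/1.5 = 0.7500
R = −Δy/(cos θ' − cos θ) = 1.3333
v = R·ω = 1.3333·0.7500 = 1.0000

v = 1.0000, ω = 0.7500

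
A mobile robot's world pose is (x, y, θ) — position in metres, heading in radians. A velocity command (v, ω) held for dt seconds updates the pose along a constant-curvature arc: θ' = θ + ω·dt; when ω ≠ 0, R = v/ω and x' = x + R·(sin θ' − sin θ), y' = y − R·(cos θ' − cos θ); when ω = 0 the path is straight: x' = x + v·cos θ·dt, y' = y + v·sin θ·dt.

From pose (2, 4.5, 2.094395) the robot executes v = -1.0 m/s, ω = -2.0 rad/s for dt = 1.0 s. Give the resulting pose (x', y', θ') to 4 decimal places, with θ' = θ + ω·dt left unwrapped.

(1.6141, 3.7522, 0.0944)

θ' = 2.0944 + -2.0·1.0 = 0.0944
R = v/ω = -1.0/-2.0 = 0.5000
x' = 2 + 0.5000·(sin 0.0944 − sin 2.0944) = 1.6141
y' = 4.5 − 0.5000·(cos 0.0944 − cos 2.0944) = 3.7522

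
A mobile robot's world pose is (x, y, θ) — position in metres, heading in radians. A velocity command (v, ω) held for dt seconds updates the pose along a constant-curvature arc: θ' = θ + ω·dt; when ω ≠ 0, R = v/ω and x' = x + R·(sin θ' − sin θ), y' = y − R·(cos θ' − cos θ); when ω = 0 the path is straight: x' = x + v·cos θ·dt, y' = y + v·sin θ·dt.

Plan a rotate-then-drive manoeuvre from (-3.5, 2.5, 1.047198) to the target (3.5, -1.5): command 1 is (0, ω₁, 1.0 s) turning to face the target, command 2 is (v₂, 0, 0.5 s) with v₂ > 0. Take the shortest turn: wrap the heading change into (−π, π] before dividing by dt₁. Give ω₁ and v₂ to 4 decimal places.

heading to target = atan2(-1.5−2.5, 3.5−-3.5) = -0.5191
Δθ = wrap(-0.5191 − 1.0472) = -1.5663; ω₁ = Δθ/dt₁ = -1.5663
distance = √((3.5−-3.5)² + (-1.5−2.5)²) = 8.0623; v₂ = distance/dt₂ = 16.1245

ω₁ = -1.5663, v₂ = 16.1245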